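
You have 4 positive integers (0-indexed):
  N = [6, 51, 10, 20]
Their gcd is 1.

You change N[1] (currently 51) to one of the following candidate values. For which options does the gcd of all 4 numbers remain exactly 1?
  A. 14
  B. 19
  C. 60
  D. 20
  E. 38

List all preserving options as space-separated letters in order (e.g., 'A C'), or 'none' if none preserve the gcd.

Answer: B

Derivation:
Old gcd = 1; gcd of others (without N[1]) = 2
New gcd for candidate v: gcd(2, v). Preserves old gcd iff gcd(2, v) = 1.
  Option A: v=14, gcd(2,14)=2 -> changes
  Option B: v=19, gcd(2,19)=1 -> preserves
  Option C: v=60, gcd(2,60)=2 -> changes
  Option D: v=20, gcd(2,20)=2 -> changes
  Option E: v=38, gcd(2,38)=2 -> changes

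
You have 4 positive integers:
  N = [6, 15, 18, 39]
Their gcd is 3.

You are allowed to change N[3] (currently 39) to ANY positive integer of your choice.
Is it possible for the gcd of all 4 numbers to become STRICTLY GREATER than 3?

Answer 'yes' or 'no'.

Current gcd = 3
gcd of all OTHER numbers (without N[3]=39): gcd([6, 15, 18]) = 3
The new gcd after any change is gcd(3, new_value).
This can be at most 3.
Since 3 = old gcd 3, the gcd can only stay the same or decrease.

Answer: no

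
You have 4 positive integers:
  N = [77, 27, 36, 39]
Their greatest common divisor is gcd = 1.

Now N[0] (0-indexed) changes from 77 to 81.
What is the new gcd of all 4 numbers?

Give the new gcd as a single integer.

Answer: 3

Derivation:
Numbers: [77, 27, 36, 39], gcd = 1
Change: index 0, 77 -> 81
gcd of the OTHER numbers (without index 0): gcd([27, 36, 39]) = 3
New gcd = gcd(g_others, new_val) = gcd(3, 81) = 3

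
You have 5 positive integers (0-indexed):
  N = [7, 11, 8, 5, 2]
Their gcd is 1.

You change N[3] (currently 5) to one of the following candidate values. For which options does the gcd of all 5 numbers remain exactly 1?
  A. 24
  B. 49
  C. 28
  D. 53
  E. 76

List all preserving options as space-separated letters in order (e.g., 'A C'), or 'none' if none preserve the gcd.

Answer: A B C D E

Derivation:
Old gcd = 1; gcd of others (without N[3]) = 1
New gcd for candidate v: gcd(1, v). Preserves old gcd iff gcd(1, v) = 1.
  Option A: v=24, gcd(1,24)=1 -> preserves
  Option B: v=49, gcd(1,49)=1 -> preserves
  Option C: v=28, gcd(1,28)=1 -> preserves
  Option D: v=53, gcd(1,53)=1 -> preserves
  Option E: v=76, gcd(1,76)=1 -> preserves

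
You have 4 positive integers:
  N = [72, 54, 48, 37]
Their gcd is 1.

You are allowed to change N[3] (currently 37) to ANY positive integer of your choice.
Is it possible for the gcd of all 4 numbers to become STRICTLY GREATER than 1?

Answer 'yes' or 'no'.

Answer: yes

Derivation:
Current gcd = 1
gcd of all OTHER numbers (without N[3]=37): gcd([72, 54, 48]) = 6
The new gcd after any change is gcd(6, new_value).
This can be at most 6.
Since 6 > old gcd 1, the gcd CAN increase (e.g., set N[3] = 6).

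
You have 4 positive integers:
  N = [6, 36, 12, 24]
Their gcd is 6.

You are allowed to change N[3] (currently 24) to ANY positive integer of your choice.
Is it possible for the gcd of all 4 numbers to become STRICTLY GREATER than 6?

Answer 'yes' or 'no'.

Current gcd = 6
gcd of all OTHER numbers (without N[3]=24): gcd([6, 36, 12]) = 6
The new gcd after any change is gcd(6, new_value).
This can be at most 6.
Since 6 = old gcd 6, the gcd can only stay the same or decrease.

Answer: no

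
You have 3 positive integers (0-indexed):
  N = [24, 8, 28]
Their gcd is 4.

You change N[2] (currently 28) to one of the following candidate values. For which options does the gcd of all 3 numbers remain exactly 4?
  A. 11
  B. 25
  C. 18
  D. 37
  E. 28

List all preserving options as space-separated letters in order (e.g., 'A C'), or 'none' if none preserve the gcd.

Old gcd = 4; gcd of others (without N[2]) = 8
New gcd for candidate v: gcd(8, v). Preserves old gcd iff gcd(8, v) = 4.
  Option A: v=11, gcd(8,11)=1 -> changes
  Option B: v=25, gcd(8,25)=1 -> changes
  Option C: v=18, gcd(8,18)=2 -> changes
  Option D: v=37, gcd(8,37)=1 -> changes
  Option E: v=28, gcd(8,28)=4 -> preserves

Answer: E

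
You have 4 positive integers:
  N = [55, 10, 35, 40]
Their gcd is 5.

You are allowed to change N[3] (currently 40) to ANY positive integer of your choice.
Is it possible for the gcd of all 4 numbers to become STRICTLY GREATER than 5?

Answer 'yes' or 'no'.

Current gcd = 5
gcd of all OTHER numbers (without N[3]=40): gcd([55, 10, 35]) = 5
The new gcd after any change is gcd(5, new_value).
This can be at most 5.
Since 5 = old gcd 5, the gcd can only stay the same or decrease.

Answer: no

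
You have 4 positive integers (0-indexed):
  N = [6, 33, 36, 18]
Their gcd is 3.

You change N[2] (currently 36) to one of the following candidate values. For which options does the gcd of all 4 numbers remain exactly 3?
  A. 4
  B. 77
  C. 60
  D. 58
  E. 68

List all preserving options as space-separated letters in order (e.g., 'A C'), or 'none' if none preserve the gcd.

Answer: C

Derivation:
Old gcd = 3; gcd of others (without N[2]) = 3
New gcd for candidate v: gcd(3, v). Preserves old gcd iff gcd(3, v) = 3.
  Option A: v=4, gcd(3,4)=1 -> changes
  Option B: v=77, gcd(3,77)=1 -> changes
  Option C: v=60, gcd(3,60)=3 -> preserves
  Option D: v=58, gcd(3,58)=1 -> changes
  Option E: v=68, gcd(3,68)=1 -> changes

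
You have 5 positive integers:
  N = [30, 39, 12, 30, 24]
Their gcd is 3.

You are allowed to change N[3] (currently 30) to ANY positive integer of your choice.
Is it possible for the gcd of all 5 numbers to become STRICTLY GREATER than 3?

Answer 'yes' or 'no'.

Answer: no

Derivation:
Current gcd = 3
gcd of all OTHER numbers (without N[3]=30): gcd([30, 39, 12, 24]) = 3
The new gcd after any change is gcd(3, new_value).
This can be at most 3.
Since 3 = old gcd 3, the gcd can only stay the same or decrease.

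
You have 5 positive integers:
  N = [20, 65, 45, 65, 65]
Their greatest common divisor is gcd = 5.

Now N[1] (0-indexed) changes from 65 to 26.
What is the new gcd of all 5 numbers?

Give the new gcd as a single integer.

Numbers: [20, 65, 45, 65, 65], gcd = 5
Change: index 1, 65 -> 26
gcd of the OTHER numbers (without index 1): gcd([20, 45, 65, 65]) = 5
New gcd = gcd(g_others, new_val) = gcd(5, 26) = 1

Answer: 1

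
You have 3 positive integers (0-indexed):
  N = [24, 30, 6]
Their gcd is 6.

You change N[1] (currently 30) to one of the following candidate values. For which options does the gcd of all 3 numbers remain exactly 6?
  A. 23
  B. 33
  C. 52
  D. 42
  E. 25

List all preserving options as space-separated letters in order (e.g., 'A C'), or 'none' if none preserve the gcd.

Answer: D

Derivation:
Old gcd = 6; gcd of others (without N[1]) = 6
New gcd for candidate v: gcd(6, v). Preserves old gcd iff gcd(6, v) = 6.
  Option A: v=23, gcd(6,23)=1 -> changes
  Option B: v=33, gcd(6,33)=3 -> changes
  Option C: v=52, gcd(6,52)=2 -> changes
  Option D: v=42, gcd(6,42)=6 -> preserves
  Option E: v=25, gcd(6,25)=1 -> changes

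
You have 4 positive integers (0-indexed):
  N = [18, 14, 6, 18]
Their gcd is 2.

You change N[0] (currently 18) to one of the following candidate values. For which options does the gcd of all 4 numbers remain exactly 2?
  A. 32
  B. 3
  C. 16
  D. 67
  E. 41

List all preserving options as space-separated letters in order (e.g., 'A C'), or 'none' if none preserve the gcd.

Answer: A C

Derivation:
Old gcd = 2; gcd of others (without N[0]) = 2
New gcd for candidate v: gcd(2, v). Preserves old gcd iff gcd(2, v) = 2.
  Option A: v=32, gcd(2,32)=2 -> preserves
  Option B: v=3, gcd(2,3)=1 -> changes
  Option C: v=16, gcd(2,16)=2 -> preserves
  Option D: v=67, gcd(2,67)=1 -> changes
  Option E: v=41, gcd(2,41)=1 -> changes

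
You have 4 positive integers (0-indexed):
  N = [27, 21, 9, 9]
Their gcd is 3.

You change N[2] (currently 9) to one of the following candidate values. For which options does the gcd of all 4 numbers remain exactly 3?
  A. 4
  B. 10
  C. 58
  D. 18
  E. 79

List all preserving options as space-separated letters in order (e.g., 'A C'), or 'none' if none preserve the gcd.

Old gcd = 3; gcd of others (without N[2]) = 3
New gcd for candidate v: gcd(3, v). Preserves old gcd iff gcd(3, v) = 3.
  Option A: v=4, gcd(3,4)=1 -> changes
  Option B: v=10, gcd(3,10)=1 -> changes
  Option C: v=58, gcd(3,58)=1 -> changes
  Option D: v=18, gcd(3,18)=3 -> preserves
  Option E: v=79, gcd(3,79)=1 -> changes

Answer: D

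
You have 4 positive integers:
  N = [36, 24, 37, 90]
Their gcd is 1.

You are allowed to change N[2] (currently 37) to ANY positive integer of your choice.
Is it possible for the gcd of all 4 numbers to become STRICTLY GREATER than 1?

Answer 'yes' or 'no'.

Answer: yes

Derivation:
Current gcd = 1
gcd of all OTHER numbers (without N[2]=37): gcd([36, 24, 90]) = 6
The new gcd after any change is gcd(6, new_value).
This can be at most 6.
Since 6 > old gcd 1, the gcd CAN increase (e.g., set N[2] = 6).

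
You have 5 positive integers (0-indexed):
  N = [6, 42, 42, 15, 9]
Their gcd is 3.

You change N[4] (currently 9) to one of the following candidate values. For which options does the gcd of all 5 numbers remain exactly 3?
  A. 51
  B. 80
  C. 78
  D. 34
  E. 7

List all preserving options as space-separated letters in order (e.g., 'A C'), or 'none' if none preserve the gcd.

Old gcd = 3; gcd of others (without N[4]) = 3
New gcd for candidate v: gcd(3, v). Preserves old gcd iff gcd(3, v) = 3.
  Option A: v=51, gcd(3,51)=3 -> preserves
  Option B: v=80, gcd(3,80)=1 -> changes
  Option C: v=78, gcd(3,78)=3 -> preserves
  Option D: v=34, gcd(3,34)=1 -> changes
  Option E: v=7, gcd(3,7)=1 -> changes

Answer: A C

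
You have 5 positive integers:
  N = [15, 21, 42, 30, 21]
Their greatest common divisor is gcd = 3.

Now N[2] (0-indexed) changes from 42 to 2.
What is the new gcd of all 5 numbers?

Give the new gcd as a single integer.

Numbers: [15, 21, 42, 30, 21], gcd = 3
Change: index 2, 42 -> 2
gcd of the OTHER numbers (without index 2): gcd([15, 21, 30, 21]) = 3
New gcd = gcd(g_others, new_val) = gcd(3, 2) = 1

Answer: 1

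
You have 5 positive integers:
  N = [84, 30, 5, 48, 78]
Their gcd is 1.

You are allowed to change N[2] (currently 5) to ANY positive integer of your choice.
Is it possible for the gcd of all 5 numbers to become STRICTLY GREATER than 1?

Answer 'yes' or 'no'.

Current gcd = 1
gcd of all OTHER numbers (without N[2]=5): gcd([84, 30, 48, 78]) = 6
The new gcd after any change is gcd(6, new_value).
This can be at most 6.
Since 6 > old gcd 1, the gcd CAN increase (e.g., set N[2] = 6).

Answer: yes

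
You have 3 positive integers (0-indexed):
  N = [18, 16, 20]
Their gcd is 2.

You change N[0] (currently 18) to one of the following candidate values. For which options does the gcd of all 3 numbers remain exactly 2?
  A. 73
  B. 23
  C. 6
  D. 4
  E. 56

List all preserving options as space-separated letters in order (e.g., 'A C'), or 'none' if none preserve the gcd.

Old gcd = 2; gcd of others (without N[0]) = 4
New gcd for candidate v: gcd(4, v). Preserves old gcd iff gcd(4, v) = 2.
  Option A: v=73, gcd(4,73)=1 -> changes
  Option B: v=23, gcd(4,23)=1 -> changes
  Option C: v=6, gcd(4,6)=2 -> preserves
  Option D: v=4, gcd(4,4)=4 -> changes
  Option E: v=56, gcd(4,56)=4 -> changes

Answer: C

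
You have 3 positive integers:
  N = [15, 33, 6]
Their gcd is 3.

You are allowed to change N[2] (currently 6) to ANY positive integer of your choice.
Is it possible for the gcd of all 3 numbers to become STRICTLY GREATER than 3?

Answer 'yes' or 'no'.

Answer: no

Derivation:
Current gcd = 3
gcd of all OTHER numbers (without N[2]=6): gcd([15, 33]) = 3
The new gcd after any change is gcd(3, new_value).
This can be at most 3.
Since 3 = old gcd 3, the gcd can only stay the same or decrease.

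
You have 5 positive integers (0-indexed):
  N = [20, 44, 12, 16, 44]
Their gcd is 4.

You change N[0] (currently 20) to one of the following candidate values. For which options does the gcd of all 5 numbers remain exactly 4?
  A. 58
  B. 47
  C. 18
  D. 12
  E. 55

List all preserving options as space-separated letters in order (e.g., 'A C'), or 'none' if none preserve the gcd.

Old gcd = 4; gcd of others (without N[0]) = 4
New gcd for candidate v: gcd(4, v). Preserves old gcd iff gcd(4, v) = 4.
  Option A: v=58, gcd(4,58)=2 -> changes
  Option B: v=47, gcd(4,47)=1 -> changes
  Option C: v=18, gcd(4,18)=2 -> changes
  Option D: v=12, gcd(4,12)=4 -> preserves
  Option E: v=55, gcd(4,55)=1 -> changes

Answer: D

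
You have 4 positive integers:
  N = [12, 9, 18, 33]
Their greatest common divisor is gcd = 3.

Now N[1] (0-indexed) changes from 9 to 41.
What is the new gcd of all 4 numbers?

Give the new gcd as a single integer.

Numbers: [12, 9, 18, 33], gcd = 3
Change: index 1, 9 -> 41
gcd of the OTHER numbers (without index 1): gcd([12, 18, 33]) = 3
New gcd = gcd(g_others, new_val) = gcd(3, 41) = 1

Answer: 1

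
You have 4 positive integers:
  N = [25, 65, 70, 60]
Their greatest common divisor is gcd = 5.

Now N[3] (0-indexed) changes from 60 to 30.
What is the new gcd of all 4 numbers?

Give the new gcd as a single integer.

Numbers: [25, 65, 70, 60], gcd = 5
Change: index 3, 60 -> 30
gcd of the OTHER numbers (without index 3): gcd([25, 65, 70]) = 5
New gcd = gcd(g_others, new_val) = gcd(5, 30) = 5

Answer: 5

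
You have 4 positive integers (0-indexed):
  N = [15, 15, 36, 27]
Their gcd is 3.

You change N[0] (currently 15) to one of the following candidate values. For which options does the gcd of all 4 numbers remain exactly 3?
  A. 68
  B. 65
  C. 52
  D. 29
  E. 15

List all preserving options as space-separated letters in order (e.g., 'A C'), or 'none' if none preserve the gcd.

Old gcd = 3; gcd of others (without N[0]) = 3
New gcd for candidate v: gcd(3, v). Preserves old gcd iff gcd(3, v) = 3.
  Option A: v=68, gcd(3,68)=1 -> changes
  Option B: v=65, gcd(3,65)=1 -> changes
  Option C: v=52, gcd(3,52)=1 -> changes
  Option D: v=29, gcd(3,29)=1 -> changes
  Option E: v=15, gcd(3,15)=3 -> preserves

Answer: E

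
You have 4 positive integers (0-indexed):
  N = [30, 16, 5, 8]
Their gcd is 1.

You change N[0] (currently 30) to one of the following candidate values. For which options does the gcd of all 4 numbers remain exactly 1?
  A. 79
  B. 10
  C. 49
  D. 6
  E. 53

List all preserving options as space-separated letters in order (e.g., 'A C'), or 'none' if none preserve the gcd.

Old gcd = 1; gcd of others (without N[0]) = 1
New gcd for candidate v: gcd(1, v). Preserves old gcd iff gcd(1, v) = 1.
  Option A: v=79, gcd(1,79)=1 -> preserves
  Option B: v=10, gcd(1,10)=1 -> preserves
  Option C: v=49, gcd(1,49)=1 -> preserves
  Option D: v=6, gcd(1,6)=1 -> preserves
  Option E: v=53, gcd(1,53)=1 -> preserves

Answer: A B C D E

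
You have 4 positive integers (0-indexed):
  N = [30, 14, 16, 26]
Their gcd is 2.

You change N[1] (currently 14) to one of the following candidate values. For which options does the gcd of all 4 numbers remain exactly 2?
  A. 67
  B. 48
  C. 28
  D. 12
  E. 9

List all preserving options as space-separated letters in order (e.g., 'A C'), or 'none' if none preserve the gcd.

Answer: B C D

Derivation:
Old gcd = 2; gcd of others (without N[1]) = 2
New gcd for candidate v: gcd(2, v). Preserves old gcd iff gcd(2, v) = 2.
  Option A: v=67, gcd(2,67)=1 -> changes
  Option B: v=48, gcd(2,48)=2 -> preserves
  Option C: v=28, gcd(2,28)=2 -> preserves
  Option D: v=12, gcd(2,12)=2 -> preserves
  Option E: v=9, gcd(2,9)=1 -> changes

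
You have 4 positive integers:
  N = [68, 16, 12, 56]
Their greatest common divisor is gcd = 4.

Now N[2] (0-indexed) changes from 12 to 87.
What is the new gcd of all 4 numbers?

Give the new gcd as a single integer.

Numbers: [68, 16, 12, 56], gcd = 4
Change: index 2, 12 -> 87
gcd of the OTHER numbers (without index 2): gcd([68, 16, 56]) = 4
New gcd = gcd(g_others, new_val) = gcd(4, 87) = 1

Answer: 1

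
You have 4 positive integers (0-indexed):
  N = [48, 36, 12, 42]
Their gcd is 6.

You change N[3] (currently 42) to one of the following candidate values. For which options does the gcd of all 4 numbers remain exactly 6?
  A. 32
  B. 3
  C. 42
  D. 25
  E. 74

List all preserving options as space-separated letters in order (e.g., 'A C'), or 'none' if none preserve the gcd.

Answer: C

Derivation:
Old gcd = 6; gcd of others (without N[3]) = 12
New gcd for candidate v: gcd(12, v). Preserves old gcd iff gcd(12, v) = 6.
  Option A: v=32, gcd(12,32)=4 -> changes
  Option B: v=3, gcd(12,3)=3 -> changes
  Option C: v=42, gcd(12,42)=6 -> preserves
  Option D: v=25, gcd(12,25)=1 -> changes
  Option E: v=74, gcd(12,74)=2 -> changes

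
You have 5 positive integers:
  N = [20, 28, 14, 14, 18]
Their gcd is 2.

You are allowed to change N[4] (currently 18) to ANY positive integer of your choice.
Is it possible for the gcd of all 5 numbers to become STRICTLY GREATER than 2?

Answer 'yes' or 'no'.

Answer: no

Derivation:
Current gcd = 2
gcd of all OTHER numbers (without N[4]=18): gcd([20, 28, 14, 14]) = 2
The new gcd after any change is gcd(2, new_value).
This can be at most 2.
Since 2 = old gcd 2, the gcd can only stay the same or decrease.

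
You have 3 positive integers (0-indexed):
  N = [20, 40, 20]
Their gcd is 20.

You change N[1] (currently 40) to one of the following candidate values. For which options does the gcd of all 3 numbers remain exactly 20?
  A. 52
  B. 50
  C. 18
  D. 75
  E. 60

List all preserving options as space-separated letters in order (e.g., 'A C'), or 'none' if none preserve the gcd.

Old gcd = 20; gcd of others (without N[1]) = 20
New gcd for candidate v: gcd(20, v). Preserves old gcd iff gcd(20, v) = 20.
  Option A: v=52, gcd(20,52)=4 -> changes
  Option B: v=50, gcd(20,50)=10 -> changes
  Option C: v=18, gcd(20,18)=2 -> changes
  Option D: v=75, gcd(20,75)=5 -> changes
  Option E: v=60, gcd(20,60)=20 -> preserves

Answer: E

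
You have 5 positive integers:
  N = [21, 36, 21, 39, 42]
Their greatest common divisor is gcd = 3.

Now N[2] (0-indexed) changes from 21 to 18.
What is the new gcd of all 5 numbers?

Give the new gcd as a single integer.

Answer: 3

Derivation:
Numbers: [21, 36, 21, 39, 42], gcd = 3
Change: index 2, 21 -> 18
gcd of the OTHER numbers (without index 2): gcd([21, 36, 39, 42]) = 3
New gcd = gcd(g_others, new_val) = gcd(3, 18) = 3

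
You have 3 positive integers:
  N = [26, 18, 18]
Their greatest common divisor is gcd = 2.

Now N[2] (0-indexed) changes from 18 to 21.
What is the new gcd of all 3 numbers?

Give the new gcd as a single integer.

Numbers: [26, 18, 18], gcd = 2
Change: index 2, 18 -> 21
gcd of the OTHER numbers (without index 2): gcd([26, 18]) = 2
New gcd = gcd(g_others, new_val) = gcd(2, 21) = 1

Answer: 1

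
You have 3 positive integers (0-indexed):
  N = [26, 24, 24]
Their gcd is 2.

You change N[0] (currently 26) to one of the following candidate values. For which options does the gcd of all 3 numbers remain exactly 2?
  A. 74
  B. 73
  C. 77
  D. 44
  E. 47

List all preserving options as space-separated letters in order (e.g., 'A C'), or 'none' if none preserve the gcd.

Answer: A

Derivation:
Old gcd = 2; gcd of others (without N[0]) = 24
New gcd for candidate v: gcd(24, v). Preserves old gcd iff gcd(24, v) = 2.
  Option A: v=74, gcd(24,74)=2 -> preserves
  Option B: v=73, gcd(24,73)=1 -> changes
  Option C: v=77, gcd(24,77)=1 -> changes
  Option D: v=44, gcd(24,44)=4 -> changes
  Option E: v=47, gcd(24,47)=1 -> changes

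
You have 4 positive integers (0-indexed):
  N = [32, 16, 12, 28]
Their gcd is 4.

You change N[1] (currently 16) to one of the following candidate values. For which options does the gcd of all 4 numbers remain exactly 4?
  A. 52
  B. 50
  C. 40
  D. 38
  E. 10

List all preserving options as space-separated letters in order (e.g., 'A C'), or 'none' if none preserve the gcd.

Answer: A C

Derivation:
Old gcd = 4; gcd of others (without N[1]) = 4
New gcd for candidate v: gcd(4, v). Preserves old gcd iff gcd(4, v) = 4.
  Option A: v=52, gcd(4,52)=4 -> preserves
  Option B: v=50, gcd(4,50)=2 -> changes
  Option C: v=40, gcd(4,40)=4 -> preserves
  Option D: v=38, gcd(4,38)=2 -> changes
  Option E: v=10, gcd(4,10)=2 -> changes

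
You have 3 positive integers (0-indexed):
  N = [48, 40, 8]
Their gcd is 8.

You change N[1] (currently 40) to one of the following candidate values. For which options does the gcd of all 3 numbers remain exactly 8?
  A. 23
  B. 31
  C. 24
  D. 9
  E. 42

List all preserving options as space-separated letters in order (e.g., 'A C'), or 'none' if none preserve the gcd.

Answer: C

Derivation:
Old gcd = 8; gcd of others (without N[1]) = 8
New gcd for candidate v: gcd(8, v). Preserves old gcd iff gcd(8, v) = 8.
  Option A: v=23, gcd(8,23)=1 -> changes
  Option B: v=31, gcd(8,31)=1 -> changes
  Option C: v=24, gcd(8,24)=8 -> preserves
  Option D: v=9, gcd(8,9)=1 -> changes
  Option E: v=42, gcd(8,42)=2 -> changes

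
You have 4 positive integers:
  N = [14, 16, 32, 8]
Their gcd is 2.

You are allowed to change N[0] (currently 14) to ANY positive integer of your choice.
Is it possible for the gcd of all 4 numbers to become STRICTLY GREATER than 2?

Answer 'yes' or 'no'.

Answer: yes

Derivation:
Current gcd = 2
gcd of all OTHER numbers (without N[0]=14): gcd([16, 32, 8]) = 8
The new gcd after any change is gcd(8, new_value).
This can be at most 8.
Since 8 > old gcd 2, the gcd CAN increase (e.g., set N[0] = 8).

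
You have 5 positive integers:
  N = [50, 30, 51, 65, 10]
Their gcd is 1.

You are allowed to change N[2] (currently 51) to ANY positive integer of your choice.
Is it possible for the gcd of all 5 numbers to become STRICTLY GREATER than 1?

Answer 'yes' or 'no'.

Answer: yes

Derivation:
Current gcd = 1
gcd of all OTHER numbers (without N[2]=51): gcd([50, 30, 65, 10]) = 5
The new gcd after any change is gcd(5, new_value).
This can be at most 5.
Since 5 > old gcd 1, the gcd CAN increase (e.g., set N[2] = 5).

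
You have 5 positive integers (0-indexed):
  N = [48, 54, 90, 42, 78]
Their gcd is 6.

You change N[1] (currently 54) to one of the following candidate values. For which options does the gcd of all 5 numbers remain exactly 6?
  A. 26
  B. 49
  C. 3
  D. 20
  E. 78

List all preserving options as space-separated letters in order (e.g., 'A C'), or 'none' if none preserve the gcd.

Answer: E

Derivation:
Old gcd = 6; gcd of others (without N[1]) = 6
New gcd for candidate v: gcd(6, v). Preserves old gcd iff gcd(6, v) = 6.
  Option A: v=26, gcd(6,26)=2 -> changes
  Option B: v=49, gcd(6,49)=1 -> changes
  Option C: v=3, gcd(6,3)=3 -> changes
  Option D: v=20, gcd(6,20)=2 -> changes
  Option E: v=78, gcd(6,78)=6 -> preserves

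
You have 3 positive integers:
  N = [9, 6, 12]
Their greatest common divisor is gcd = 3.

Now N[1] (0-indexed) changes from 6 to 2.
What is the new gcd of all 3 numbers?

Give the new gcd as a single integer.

Numbers: [9, 6, 12], gcd = 3
Change: index 1, 6 -> 2
gcd of the OTHER numbers (without index 1): gcd([9, 12]) = 3
New gcd = gcd(g_others, new_val) = gcd(3, 2) = 1

Answer: 1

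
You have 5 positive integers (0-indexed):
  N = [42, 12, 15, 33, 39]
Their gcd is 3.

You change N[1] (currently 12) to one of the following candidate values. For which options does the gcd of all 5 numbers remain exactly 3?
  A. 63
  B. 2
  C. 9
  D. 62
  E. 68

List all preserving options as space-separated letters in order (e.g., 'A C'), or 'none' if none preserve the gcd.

Answer: A C

Derivation:
Old gcd = 3; gcd of others (without N[1]) = 3
New gcd for candidate v: gcd(3, v). Preserves old gcd iff gcd(3, v) = 3.
  Option A: v=63, gcd(3,63)=3 -> preserves
  Option B: v=2, gcd(3,2)=1 -> changes
  Option C: v=9, gcd(3,9)=3 -> preserves
  Option D: v=62, gcd(3,62)=1 -> changes
  Option E: v=68, gcd(3,68)=1 -> changes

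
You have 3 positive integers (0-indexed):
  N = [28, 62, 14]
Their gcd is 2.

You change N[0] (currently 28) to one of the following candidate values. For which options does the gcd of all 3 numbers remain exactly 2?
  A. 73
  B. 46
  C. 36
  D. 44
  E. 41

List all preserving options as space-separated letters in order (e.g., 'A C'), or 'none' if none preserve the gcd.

Answer: B C D

Derivation:
Old gcd = 2; gcd of others (without N[0]) = 2
New gcd for candidate v: gcd(2, v). Preserves old gcd iff gcd(2, v) = 2.
  Option A: v=73, gcd(2,73)=1 -> changes
  Option B: v=46, gcd(2,46)=2 -> preserves
  Option C: v=36, gcd(2,36)=2 -> preserves
  Option D: v=44, gcd(2,44)=2 -> preserves
  Option E: v=41, gcd(2,41)=1 -> changes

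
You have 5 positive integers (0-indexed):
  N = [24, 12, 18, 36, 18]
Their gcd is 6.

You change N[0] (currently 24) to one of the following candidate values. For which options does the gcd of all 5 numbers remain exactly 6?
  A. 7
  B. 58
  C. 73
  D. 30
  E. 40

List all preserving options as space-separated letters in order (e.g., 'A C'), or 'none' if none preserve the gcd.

Old gcd = 6; gcd of others (without N[0]) = 6
New gcd for candidate v: gcd(6, v). Preserves old gcd iff gcd(6, v) = 6.
  Option A: v=7, gcd(6,7)=1 -> changes
  Option B: v=58, gcd(6,58)=2 -> changes
  Option C: v=73, gcd(6,73)=1 -> changes
  Option D: v=30, gcd(6,30)=6 -> preserves
  Option E: v=40, gcd(6,40)=2 -> changes

Answer: D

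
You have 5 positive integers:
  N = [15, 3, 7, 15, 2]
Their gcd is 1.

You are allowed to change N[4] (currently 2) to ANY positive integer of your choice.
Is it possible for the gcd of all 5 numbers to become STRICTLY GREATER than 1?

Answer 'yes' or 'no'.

Answer: no

Derivation:
Current gcd = 1
gcd of all OTHER numbers (without N[4]=2): gcd([15, 3, 7, 15]) = 1
The new gcd after any change is gcd(1, new_value).
This can be at most 1.
Since 1 = old gcd 1, the gcd can only stay the same or decrease.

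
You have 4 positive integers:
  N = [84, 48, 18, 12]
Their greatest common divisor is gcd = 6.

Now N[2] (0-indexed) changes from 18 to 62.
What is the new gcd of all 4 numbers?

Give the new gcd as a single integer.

Answer: 2

Derivation:
Numbers: [84, 48, 18, 12], gcd = 6
Change: index 2, 18 -> 62
gcd of the OTHER numbers (without index 2): gcd([84, 48, 12]) = 12
New gcd = gcd(g_others, new_val) = gcd(12, 62) = 2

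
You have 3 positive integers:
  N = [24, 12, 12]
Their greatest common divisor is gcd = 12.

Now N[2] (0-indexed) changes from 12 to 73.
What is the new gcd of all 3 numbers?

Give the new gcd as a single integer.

Answer: 1

Derivation:
Numbers: [24, 12, 12], gcd = 12
Change: index 2, 12 -> 73
gcd of the OTHER numbers (without index 2): gcd([24, 12]) = 12
New gcd = gcd(g_others, new_val) = gcd(12, 73) = 1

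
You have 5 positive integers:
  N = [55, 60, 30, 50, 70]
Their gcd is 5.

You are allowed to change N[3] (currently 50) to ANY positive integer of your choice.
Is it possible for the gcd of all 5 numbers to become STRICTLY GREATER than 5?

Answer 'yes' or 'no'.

Current gcd = 5
gcd of all OTHER numbers (without N[3]=50): gcd([55, 60, 30, 70]) = 5
The new gcd after any change is gcd(5, new_value).
This can be at most 5.
Since 5 = old gcd 5, the gcd can only stay the same or decrease.

Answer: no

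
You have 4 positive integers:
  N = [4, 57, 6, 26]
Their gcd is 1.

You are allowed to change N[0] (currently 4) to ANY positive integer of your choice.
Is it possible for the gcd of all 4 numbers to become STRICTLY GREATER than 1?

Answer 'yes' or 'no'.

Answer: no

Derivation:
Current gcd = 1
gcd of all OTHER numbers (without N[0]=4): gcd([57, 6, 26]) = 1
The new gcd after any change is gcd(1, new_value).
This can be at most 1.
Since 1 = old gcd 1, the gcd can only stay the same or decrease.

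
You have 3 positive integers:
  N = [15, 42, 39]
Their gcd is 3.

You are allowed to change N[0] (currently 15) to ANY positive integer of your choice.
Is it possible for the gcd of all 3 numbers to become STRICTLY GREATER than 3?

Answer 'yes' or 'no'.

Answer: no

Derivation:
Current gcd = 3
gcd of all OTHER numbers (without N[0]=15): gcd([42, 39]) = 3
The new gcd after any change is gcd(3, new_value).
This can be at most 3.
Since 3 = old gcd 3, the gcd can only stay the same or decrease.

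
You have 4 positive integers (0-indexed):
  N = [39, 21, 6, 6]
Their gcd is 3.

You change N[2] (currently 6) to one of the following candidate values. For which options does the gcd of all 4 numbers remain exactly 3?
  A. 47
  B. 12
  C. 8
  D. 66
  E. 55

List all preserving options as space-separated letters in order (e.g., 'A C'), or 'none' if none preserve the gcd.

Old gcd = 3; gcd of others (without N[2]) = 3
New gcd for candidate v: gcd(3, v). Preserves old gcd iff gcd(3, v) = 3.
  Option A: v=47, gcd(3,47)=1 -> changes
  Option B: v=12, gcd(3,12)=3 -> preserves
  Option C: v=8, gcd(3,8)=1 -> changes
  Option D: v=66, gcd(3,66)=3 -> preserves
  Option E: v=55, gcd(3,55)=1 -> changes

Answer: B D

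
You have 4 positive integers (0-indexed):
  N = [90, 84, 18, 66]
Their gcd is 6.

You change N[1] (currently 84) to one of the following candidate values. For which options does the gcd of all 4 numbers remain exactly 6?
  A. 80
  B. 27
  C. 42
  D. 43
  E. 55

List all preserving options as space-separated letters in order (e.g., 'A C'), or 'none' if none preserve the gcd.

Old gcd = 6; gcd of others (without N[1]) = 6
New gcd for candidate v: gcd(6, v). Preserves old gcd iff gcd(6, v) = 6.
  Option A: v=80, gcd(6,80)=2 -> changes
  Option B: v=27, gcd(6,27)=3 -> changes
  Option C: v=42, gcd(6,42)=6 -> preserves
  Option D: v=43, gcd(6,43)=1 -> changes
  Option E: v=55, gcd(6,55)=1 -> changes

Answer: C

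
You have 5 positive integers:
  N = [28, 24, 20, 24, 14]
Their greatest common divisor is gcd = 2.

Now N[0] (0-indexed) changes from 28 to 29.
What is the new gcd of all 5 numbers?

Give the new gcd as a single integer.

Answer: 1

Derivation:
Numbers: [28, 24, 20, 24, 14], gcd = 2
Change: index 0, 28 -> 29
gcd of the OTHER numbers (without index 0): gcd([24, 20, 24, 14]) = 2
New gcd = gcd(g_others, new_val) = gcd(2, 29) = 1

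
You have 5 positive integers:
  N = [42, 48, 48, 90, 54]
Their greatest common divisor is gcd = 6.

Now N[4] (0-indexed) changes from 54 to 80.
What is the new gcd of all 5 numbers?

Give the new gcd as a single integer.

Answer: 2

Derivation:
Numbers: [42, 48, 48, 90, 54], gcd = 6
Change: index 4, 54 -> 80
gcd of the OTHER numbers (without index 4): gcd([42, 48, 48, 90]) = 6
New gcd = gcd(g_others, new_val) = gcd(6, 80) = 2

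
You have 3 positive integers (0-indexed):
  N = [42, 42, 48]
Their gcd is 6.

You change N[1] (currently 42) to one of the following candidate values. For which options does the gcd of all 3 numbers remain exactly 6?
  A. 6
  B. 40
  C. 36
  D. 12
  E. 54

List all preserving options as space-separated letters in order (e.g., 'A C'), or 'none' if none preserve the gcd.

Answer: A C D E

Derivation:
Old gcd = 6; gcd of others (without N[1]) = 6
New gcd for candidate v: gcd(6, v). Preserves old gcd iff gcd(6, v) = 6.
  Option A: v=6, gcd(6,6)=6 -> preserves
  Option B: v=40, gcd(6,40)=2 -> changes
  Option C: v=36, gcd(6,36)=6 -> preserves
  Option D: v=12, gcd(6,12)=6 -> preserves
  Option E: v=54, gcd(6,54)=6 -> preserves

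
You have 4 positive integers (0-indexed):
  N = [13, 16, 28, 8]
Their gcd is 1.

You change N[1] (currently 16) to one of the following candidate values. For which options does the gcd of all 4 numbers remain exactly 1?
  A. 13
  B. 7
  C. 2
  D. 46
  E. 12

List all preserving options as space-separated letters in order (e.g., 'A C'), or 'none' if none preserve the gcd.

Answer: A B C D E

Derivation:
Old gcd = 1; gcd of others (without N[1]) = 1
New gcd for candidate v: gcd(1, v). Preserves old gcd iff gcd(1, v) = 1.
  Option A: v=13, gcd(1,13)=1 -> preserves
  Option B: v=7, gcd(1,7)=1 -> preserves
  Option C: v=2, gcd(1,2)=1 -> preserves
  Option D: v=46, gcd(1,46)=1 -> preserves
  Option E: v=12, gcd(1,12)=1 -> preserves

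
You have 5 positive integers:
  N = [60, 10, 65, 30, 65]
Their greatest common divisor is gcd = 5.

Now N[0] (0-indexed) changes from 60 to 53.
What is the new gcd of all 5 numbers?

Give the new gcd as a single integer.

Numbers: [60, 10, 65, 30, 65], gcd = 5
Change: index 0, 60 -> 53
gcd of the OTHER numbers (without index 0): gcd([10, 65, 30, 65]) = 5
New gcd = gcd(g_others, new_val) = gcd(5, 53) = 1

Answer: 1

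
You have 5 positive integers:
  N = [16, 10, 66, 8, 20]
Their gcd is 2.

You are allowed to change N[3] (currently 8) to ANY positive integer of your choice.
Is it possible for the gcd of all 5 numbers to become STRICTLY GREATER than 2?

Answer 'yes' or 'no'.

Answer: no

Derivation:
Current gcd = 2
gcd of all OTHER numbers (without N[3]=8): gcd([16, 10, 66, 20]) = 2
The new gcd after any change is gcd(2, new_value).
This can be at most 2.
Since 2 = old gcd 2, the gcd can only stay the same or decrease.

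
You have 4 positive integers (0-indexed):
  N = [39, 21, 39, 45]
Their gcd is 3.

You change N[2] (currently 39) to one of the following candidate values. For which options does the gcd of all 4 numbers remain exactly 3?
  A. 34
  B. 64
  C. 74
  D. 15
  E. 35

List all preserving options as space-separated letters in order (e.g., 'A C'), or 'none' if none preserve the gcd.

Old gcd = 3; gcd of others (without N[2]) = 3
New gcd for candidate v: gcd(3, v). Preserves old gcd iff gcd(3, v) = 3.
  Option A: v=34, gcd(3,34)=1 -> changes
  Option B: v=64, gcd(3,64)=1 -> changes
  Option C: v=74, gcd(3,74)=1 -> changes
  Option D: v=15, gcd(3,15)=3 -> preserves
  Option E: v=35, gcd(3,35)=1 -> changes

Answer: D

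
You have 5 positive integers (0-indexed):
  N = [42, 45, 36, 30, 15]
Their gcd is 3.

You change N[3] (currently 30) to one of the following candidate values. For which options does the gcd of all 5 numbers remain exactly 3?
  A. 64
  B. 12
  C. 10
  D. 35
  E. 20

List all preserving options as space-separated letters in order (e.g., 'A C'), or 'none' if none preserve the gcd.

Old gcd = 3; gcd of others (without N[3]) = 3
New gcd for candidate v: gcd(3, v). Preserves old gcd iff gcd(3, v) = 3.
  Option A: v=64, gcd(3,64)=1 -> changes
  Option B: v=12, gcd(3,12)=3 -> preserves
  Option C: v=10, gcd(3,10)=1 -> changes
  Option D: v=35, gcd(3,35)=1 -> changes
  Option E: v=20, gcd(3,20)=1 -> changes

Answer: B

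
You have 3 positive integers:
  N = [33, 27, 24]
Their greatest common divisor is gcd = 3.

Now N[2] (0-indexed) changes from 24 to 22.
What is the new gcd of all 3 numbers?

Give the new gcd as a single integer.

Answer: 1

Derivation:
Numbers: [33, 27, 24], gcd = 3
Change: index 2, 24 -> 22
gcd of the OTHER numbers (without index 2): gcd([33, 27]) = 3
New gcd = gcd(g_others, new_val) = gcd(3, 22) = 1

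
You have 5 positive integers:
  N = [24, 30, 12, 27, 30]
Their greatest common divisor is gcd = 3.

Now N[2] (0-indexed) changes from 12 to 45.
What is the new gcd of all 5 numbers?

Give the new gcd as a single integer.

Numbers: [24, 30, 12, 27, 30], gcd = 3
Change: index 2, 12 -> 45
gcd of the OTHER numbers (without index 2): gcd([24, 30, 27, 30]) = 3
New gcd = gcd(g_others, new_val) = gcd(3, 45) = 3

Answer: 3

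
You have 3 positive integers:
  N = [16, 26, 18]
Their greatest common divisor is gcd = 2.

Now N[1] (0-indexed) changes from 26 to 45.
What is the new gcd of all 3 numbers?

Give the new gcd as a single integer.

Numbers: [16, 26, 18], gcd = 2
Change: index 1, 26 -> 45
gcd of the OTHER numbers (without index 1): gcd([16, 18]) = 2
New gcd = gcd(g_others, new_val) = gcd(2, 45) = 1

Answer: 1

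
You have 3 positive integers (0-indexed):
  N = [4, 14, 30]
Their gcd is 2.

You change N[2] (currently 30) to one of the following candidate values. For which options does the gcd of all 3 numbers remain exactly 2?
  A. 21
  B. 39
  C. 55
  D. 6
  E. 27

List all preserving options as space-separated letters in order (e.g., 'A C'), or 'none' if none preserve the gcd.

Old gcd = 2; gcd of others (without N[2]) = 2
New gcd for candidate v: gcd(2, v). Preserves old gcd iff gcd(2, v) = 2.
  Option A: v=21, gcd(2,21)=1 -> changes
  Option B: v=39, gcd(2,39)=1 -> changes
  Option C: v=55, gcd(2,55)=1 -> changes
  Option D: v=6, gcd(2,6)=2 -> preserves
  Option E: v=27, gcd(2,27)=1 -> changes

Answer: D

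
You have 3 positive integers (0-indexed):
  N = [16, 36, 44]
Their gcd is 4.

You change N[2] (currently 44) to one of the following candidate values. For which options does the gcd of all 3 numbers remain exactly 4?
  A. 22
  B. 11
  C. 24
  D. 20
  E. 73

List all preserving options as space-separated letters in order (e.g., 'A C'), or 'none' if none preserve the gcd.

Answer: C D

Derivation:
Old gcd = 4; gcd of others (without N[2]) = 4
New gcd for candidate v: gcd(4, v). Preserves old gcd iff gcd(4, v) = 4.
  Option A: v=22, gcd(4,22)=2 -> changes
  Option B: v=11, gcd(4,11)=1 -> changes
  Option C: v=24, gcd(4,24)=4 -> preserves
  Option D: v=20, gcd(4,20)=4 -> preserves
  Option E: v=73, gcd(4,73)=1 -> changes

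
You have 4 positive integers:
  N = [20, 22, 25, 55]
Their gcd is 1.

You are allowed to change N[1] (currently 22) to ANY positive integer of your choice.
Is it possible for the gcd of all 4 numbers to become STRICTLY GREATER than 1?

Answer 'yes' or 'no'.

Answer: yes

Derivation:
Current gcd = 1
gcd of all OTHER numbers (without N[1]=22): gcd([20, 25, 55]) = 5
The new gcd after any change is gcd(5, new_value).
This can be at most 5.
Since 5 > old gcd 1, the gcd CAN increase (e.g., set N[1] = 5).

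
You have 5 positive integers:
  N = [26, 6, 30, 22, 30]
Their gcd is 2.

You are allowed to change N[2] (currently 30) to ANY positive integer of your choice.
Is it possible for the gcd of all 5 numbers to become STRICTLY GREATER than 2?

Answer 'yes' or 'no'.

Current gcd = 2
gcd of all OTHER numbers (without N[2]=30): gcd([26, 6, 22, 30]) = 2
The new gcd after any change is gcd(2, new_value).
This can be at most 2.
Since 2 = old gcd 2, the gcd can only stay the same or decrease.

Answer: no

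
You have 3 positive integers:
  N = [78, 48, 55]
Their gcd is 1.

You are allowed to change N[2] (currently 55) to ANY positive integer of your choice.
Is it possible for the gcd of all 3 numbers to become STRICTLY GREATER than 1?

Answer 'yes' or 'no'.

Current gcd = 1
gcd of all OTHER numbers (without N[2]=55): gcd([78, 48]) = 6
The new gcd after any change is gcd(6, new_value).
This can be at most 6.
Since 6 > old gcd 1, the gcd CAN increase (e.g., set N[2] = 6).

Answer: yes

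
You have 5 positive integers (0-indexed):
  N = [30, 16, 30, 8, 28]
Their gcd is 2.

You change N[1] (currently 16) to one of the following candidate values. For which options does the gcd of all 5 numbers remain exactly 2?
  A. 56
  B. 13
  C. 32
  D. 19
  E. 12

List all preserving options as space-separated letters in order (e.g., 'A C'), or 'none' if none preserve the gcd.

Old gcd = 2; gcd of others (without N[1]) = 2
New gcd for candidate v: gcd(2, v). Preserves old gcd iff gcd(2, v) = 2.
  Option A: v=56, gcd(2,56)=2 -> preserves
  Option B: v=13, gcd(2,13)=1 -> changes
  Option C: v=32, gcd(2,32)=2 -> preserves
  Option D: v=19, gcd(2,19)=1 -> changes
  Option E: v=12, gcd(2,12)=2 -> preserves

Answer: A C E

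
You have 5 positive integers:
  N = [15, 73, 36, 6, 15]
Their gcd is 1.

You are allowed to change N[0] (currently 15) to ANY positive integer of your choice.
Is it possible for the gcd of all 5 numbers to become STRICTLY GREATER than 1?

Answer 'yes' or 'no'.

Answer: no

Derivation:
Current gcd = 1
gcd of all OTHER numbers (without N[0]=15): gcd([73, 36, 6, 15]) = 1
The new gcd after any change is gcd(1, new_value).
This can be at most 1.
Since 1 = old gcd 1, the gcd can only stay the same or decrease.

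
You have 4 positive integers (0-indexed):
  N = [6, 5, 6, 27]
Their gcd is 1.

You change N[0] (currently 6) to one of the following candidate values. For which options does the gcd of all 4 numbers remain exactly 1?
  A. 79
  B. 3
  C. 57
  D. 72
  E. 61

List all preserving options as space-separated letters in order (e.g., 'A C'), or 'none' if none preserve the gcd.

Old gcd = 1; gcd of others (without N[0]) = 1
New gcd for candidate v: gcd(1, v). Preserves old gcd iff gcd(1, v) = 1.
  Option A: v=79, gcd(1,79)=1 -> preserves
  Option B: v=3, gcd(1,3)=1 -> preserves
  Option C: v=57, gcd(1,57)=1 -> preserves
  Option D: v=72, gcd(1,72)=1 -> preserves
  Option E: v=61, gcd(1,61)=1 -> preserves

Answer: A B C D E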